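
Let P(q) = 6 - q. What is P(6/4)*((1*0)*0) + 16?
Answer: 16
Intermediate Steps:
P(6/4)*((1*0)*0) + 16 = (6 - 6/4)*((1*0)*0) + 16 = (6 - 6/4)*(0*0) + 16 = (6 - 1*3/2)*0 + 16 = (6 - 3/2)*0 + 16 = (9/2)*0 + 16 = 0 + 16 = 16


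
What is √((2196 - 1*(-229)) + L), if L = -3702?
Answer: I*√1277 ≈ 35.735*I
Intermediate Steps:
√((2196 - 1*(-229)) + L) = √((2196 - 1*(-229)) - 3702) = √((2196 + 229) - 3702) = √(2425 - 3702) = √(-1277) = I*√1277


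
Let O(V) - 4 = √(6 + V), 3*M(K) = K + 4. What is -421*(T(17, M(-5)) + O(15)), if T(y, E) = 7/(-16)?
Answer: -23997/16 - 421*√21 ≈ -3429.1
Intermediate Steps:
M(K) = 4/3 + K/3 (M(K) = (K + 4)/3 = (4 + K)/3 = 4/3 + K/3)
T(y, E) = -7/16 (T(y, E) = 7*(-1/16) = -7/16)
O(V) = 4 + √(6 + V)
-421*(T(17, M(-5)) + O(15)) = -421*(-7/16 + (4 + √(6 + 15))) = -421*(-7/16 + (4 + √21)) = -421*(57/16 + √21) = -23997/16 - 421*√21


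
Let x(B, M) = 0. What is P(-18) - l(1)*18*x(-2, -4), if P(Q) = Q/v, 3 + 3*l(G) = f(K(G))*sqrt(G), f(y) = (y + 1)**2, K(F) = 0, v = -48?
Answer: 3/8 ≈ 0.37500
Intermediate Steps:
f(y) = (1 + y)**2
l(G) = -1 + sqrt(G)/3 (l(G) = -1 + ((1 + 0)**2*sqrt(G))/3 = -1 + (1**2*sqrt(G))/3 = -1 + (1*sqrt(G))/3 = -1 + sqrt(G)/3)
P(Q) = -Q/48 (P(Q) = Q/(-48) = Q*(-1/48) = -Q/48)
P(-18) - l(1)*18*x(-2, -4) = -1/48*(-18) - (-1 + sqrt(1)/3)*18*0 = 3/8 - (-1 + (1/3)*1)*18*0 = 3/8 - (-1 + 1/3)*18*0 = 3/8 - (-2/3*18)*0 = 3/8 - (-12)*0 = 3/8 - 1*0 = 3/8 + 0 = 3/8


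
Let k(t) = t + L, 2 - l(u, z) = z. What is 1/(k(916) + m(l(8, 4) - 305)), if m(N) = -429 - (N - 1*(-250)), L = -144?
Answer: 1/400 ≈ 0.0025000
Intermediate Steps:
l(u, z) = 2 - z
m(N) = -679 - N (m(N) = -429 - (N + 250) = -429 - (250 + N) = -429 + (-250 - N) = -679 - N)
k(t) = -144 + t (k(t) = t - 144 = -144 + t)
1/(k(916) + m(l(8, 4) - 305)) = 1/((-144 + 916) + (-679 - ((2 - 1*4) - 305))) = 1/(772 + (-679 - ((2 - 4) - 305))) = 1/(772 + (-679 - (-2 - 305))) = 1/(772 + (-679 - 1*(-307))) = 1/(772 + (-679 + 307)) = 1/(772 - 372) = 1/400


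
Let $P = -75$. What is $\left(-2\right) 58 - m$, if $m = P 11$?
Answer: $709$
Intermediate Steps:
$m = -825$ ($m = \left(-75\right) 11 = -825$)
$\left(-2\right) 58 - m = \left(-2\right) 58 - -825 = -116 + 825 = 709$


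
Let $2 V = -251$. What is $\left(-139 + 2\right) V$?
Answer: $\frac{34387}{2} \approx 17194.0$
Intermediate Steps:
$V = - \frac{251}{2}$ ($V = \frac{1}{2} \left(-251\right) = - \frac{251}{2} \approx -125.5$)
$\left(-139 + 2\right) V = \left(-139 + 2\right) \left(- \frac{251}{2}\right) = \left(-137\right) \left(- \frac{251}{2}\right) = \frac{34387}{2}$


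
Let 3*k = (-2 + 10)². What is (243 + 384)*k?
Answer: 13376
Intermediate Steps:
k = 64/3 (k = (-2 + 10)²/3 = (⅓)*8² = (⅓)*64 = 64/3 ≈ 21.333)
(243 + 384)*k = (243 + 384)*(64/3) = 627*(64/3) = 13376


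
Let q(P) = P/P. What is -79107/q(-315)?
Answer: -79107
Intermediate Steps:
q(P) = 1
-79107/q(-315) = -79107/1 = -79107*1 = -79107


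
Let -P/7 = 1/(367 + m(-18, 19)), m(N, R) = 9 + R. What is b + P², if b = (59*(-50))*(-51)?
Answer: 23473961299/156025 ≈ 1.5045e+5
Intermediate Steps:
b = 150450 (b = -2950*(-51) = 150450)
P = -7/395 (P = -7/(367 + (9 + 19)) = -7/(367 + 28) = -7/395 ≈ -0.017722)
b + P² = 150450 + (-7/395)² = 150450 + 49/156025 = 23473961299/156025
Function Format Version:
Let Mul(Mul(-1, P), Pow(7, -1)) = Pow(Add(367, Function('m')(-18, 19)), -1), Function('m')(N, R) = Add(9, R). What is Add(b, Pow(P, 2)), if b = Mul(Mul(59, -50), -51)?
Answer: Rational(23473961299, 156025) ≈ 1.5045e+5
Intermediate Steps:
b = 150450 (b = Mul(-2950, -51) = 150450)
P = Rational(-7, 395) (P = Mul(-7, Pow(Add(367, Add(9, 19)), -1)) = Mul(-7, Pow(Add(367, 28), -1)) = Mul(-7, Pow(395, -1)) = Mul(-7, Rational(1, 395)) = Rational(-7, 395) ≈ -0.017722)
Add(b, Pow(P, 2)) = Add(150450, Pow(Rational(-7, 395), 2)) = Add(150450, Rational(49, 156025)) = Rational(23473961299, 156025)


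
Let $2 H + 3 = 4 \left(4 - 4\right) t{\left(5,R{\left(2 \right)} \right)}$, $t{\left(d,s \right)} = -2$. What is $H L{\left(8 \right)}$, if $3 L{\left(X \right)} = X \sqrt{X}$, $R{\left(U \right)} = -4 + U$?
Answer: $- 8 \sqrt{2} \approx -11.314$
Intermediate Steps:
$L{\left(X \right)} = \frac{X^{\frac{3}{2}}}{3}$ ($L{\left(X \right)} = \frac{X \sqrt{X}}{3} = \frac{X^{\frac{3}{2}}}{3}$)
$H = - \frac{3}{2}$ ($H = - \frac{3}{2} + \frac{4 \left(4 - 4\right) \left(-2\right)}{2} = - \frac{3}{2} + \frac{4 \cdot 0 \left(-2\right)}{2} = - \frac{3}{2} + \frac{4 \cdot 0}{2} = - \frac{3}{2} + \frac{1}{2} \cdot 0 = - \frac{3}{2} + 0 = - \frac{3}{2} \approx -1.5$)
$H L{\left(8 \right)} = - \frac{3 \frac{8^{\frac{3}{2}}}{3}}{2} = - \frac{3 \frac{16 \sqrt{2}}{3}}{2} = - 8 \sqrt{2}$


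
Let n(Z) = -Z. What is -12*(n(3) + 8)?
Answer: -60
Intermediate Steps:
-12*(n(3) + 8) = -12*(-1*3 + 8) = -12*(-3 + 8) = -12*5 = -1*60 = -60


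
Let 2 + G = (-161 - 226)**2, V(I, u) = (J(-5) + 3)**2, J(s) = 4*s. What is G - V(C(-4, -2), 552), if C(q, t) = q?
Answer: 149478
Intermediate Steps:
V(I, u) = 289 (V(I, u) = (4*(-5) + 3)**2 = (-20 + 3)**2 = (-17)**2 = 289)
G = 149767 (G = -2 + (-161 - 226)**2 = -2 + (-387)**2 = -2 + 149769 = 149767)
G - V(C(-4, -2), 552) = 149767 - 1*289 = 149767 - 289 = 149478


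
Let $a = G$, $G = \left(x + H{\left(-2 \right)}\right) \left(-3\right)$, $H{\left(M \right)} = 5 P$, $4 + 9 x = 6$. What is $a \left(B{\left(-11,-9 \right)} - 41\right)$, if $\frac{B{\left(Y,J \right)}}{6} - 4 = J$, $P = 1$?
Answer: $\frac{3337}{3} \approx 1112.3$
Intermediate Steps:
$x = \frac{2}{9}$ ($x = - \frac{4}{9} + \frac{1}{9} \cdot 6 = - \frac{4}{9} + \frac{2}{3} = \frac{2}{9} \approx 0.22222$)
$B{\left(Y,J \right)} = 24 + 6 J$
$H{\left(M \right)} = 5$ ($H{\left(M \right)} = 5 \cdot 1 = 5$)
$G = - \frac{47}{3}$ ($G = \left(\frac{2}{9} + 5\right) \left(-3\right) = \frac{47}{9} \left(-3\right) = - \frac{47}{3} \approx -15.667$)
$a = - \frac{47}{3} \approx -15.667$
$a \left(B{\left(-11,-9 \right)} - 41\right) = - \frac{47 \left(\left(24 + 6 \left(-9\right)\right) - 41\right)}{3} = - \frac{47 \left(\left(24 - 54\right) - 41\right)}{3} = - \frac{47 \left(-30 - 41\right)}{3} = \left(- \frac{47}{3}\right) \left(-71\right) = \frac{3337}{3}$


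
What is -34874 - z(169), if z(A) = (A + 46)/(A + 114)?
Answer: -9869557/283 ≈ -34875.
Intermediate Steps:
z(A) = (46 + A)/(114 + A)
-34874 - z(169) = -34874 - (46 + 169)/(114 + 169) = -34874 - 215/283 = -9869557/283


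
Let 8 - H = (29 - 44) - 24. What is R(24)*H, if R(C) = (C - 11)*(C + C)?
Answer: 29328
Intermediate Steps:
H = 47 (H = 8 - ((29 - 44) - 24) = 8 - (-15 - 24) = 8 - 1*(-39) = 8 + 39 = 47)
R(C) = 2*C*(-11 + C) (R(C) = (-11 + C)*(2*C) = 2*C*(-11 + C))
R(24)*H = (2*24*(-11 + 24))*47 = (2*24*13)*47 = 624*47 = 29328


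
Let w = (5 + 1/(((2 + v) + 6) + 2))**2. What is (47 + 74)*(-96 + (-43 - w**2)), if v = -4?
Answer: -133543465/1296 ≈ -1.0304e+5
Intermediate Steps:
w = 961/36 (w = (5 + 1/(((2 - 4) + 6) + 2))**2 = (5 + 1/((-2 + 6) + 2))**2 = (5 + 1/(4 + 2))**2 = (5 + 1/6)**2 = (31/6)**2 = 961/36 ≈ 26.694)
(47 + 74)*(-96 + (-43 - w**2)) = (47 + 74)*(-96 + (-43 - (961/36)**2)) = 121*(-96 + (-43 - 1*923521/1296)) = 121*(-96 + (-43 - 923521/1296)) = 121*(-96 - 979249/1296) = 121*(-1103665/1296) = -133543465/1296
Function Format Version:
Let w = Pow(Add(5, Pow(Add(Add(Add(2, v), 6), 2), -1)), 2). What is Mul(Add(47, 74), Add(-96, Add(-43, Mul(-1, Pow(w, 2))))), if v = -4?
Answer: Rational(-133543465, 1296) ≈ -1.0304e+5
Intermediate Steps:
w = Rational(961, 36) (w = Pow(Add(5, Pow(Add(Add(Add(2, -4), 6), 2), -1)), 2) = Pow(Add(5, Pow(Add(Add(-2, 6), 2), -1)), 2) = Pow(Add(5, Pow(Add(4, 2), -1)), 2) = Pow(Add(5, Pow(6, -1)), 2) = Pow(Add(5, Rational(1, 6)), 2) = Pow(Rational(31, 6), 2) = Rational(961, 36) ≈ 26.694)
Mul(Add(47, 74), Add(-96, Add(-43, Mul(-1, Pow(w, 2))))) = Mul(Add(47, 74), Add(-96, Add(-43, Mul(-1, Pow(Rational(961, 36), 2))))) = Mul(121, Add(-96, Add(-43, Mul(-1, Rational(923521, 1296))))) = Mul(121, Add(-96, Add(-43, Rational(-923521, 1296)))) = Mul(121, Add(-96, Rational(-979249, 1296))) = Mul(121, Rational(-1103665, 1296)) = Rational(-133543465, 1296)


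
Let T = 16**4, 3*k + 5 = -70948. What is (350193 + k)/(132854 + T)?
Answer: 163271/99195 ≈ 1.6460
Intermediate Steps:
k = -23651 (k = -5/3 + (1/3)*(-70948) = -5/3 - 70948/3 = -23651)
T = 65536
(350193 + k)/(132854 + T) = (350193 - 23651)/(132854 + 65536) = 326542/198390 = 326542*(1/198390) = 163271/99195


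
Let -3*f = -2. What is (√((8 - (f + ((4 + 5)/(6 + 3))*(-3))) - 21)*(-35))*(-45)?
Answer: 2100*I*√6 ≈ 5143.9*I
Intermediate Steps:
f = ⅔ (f = -⅓*(-2) = ⅔ ≈ 0.66667)
(√((8 - (f + ((4 + 5)/(6 + 3))*(-3))) - 21)*(-35))*(-45) = (√((8 - (⅔ + ((4 + 5)/(6 + 3))*(-3))) - 21)*(-35))*(-45) = (√((8 - (⅔ + (9/9)*(-3))) - 21)*(-35))*(-45) = (√((8 - (⅔ + (9*(⅑))*(-3))) - 21)*(-35))*(-45) = (√((8 - (⅔ + 1*(-3))) - 21)*(-35))*(-45) = (√((8 - (⅔ - 3)) - 21)*(-35))*(-45) = (√((8 - 1*(-7/3)) - 21)*(-35))*(-45) = (√((8 + 7/3) - 21)*(-35))*(-45) = (√(31/3 - 21)*(-35))*(-45) = (√(-32/3)*(-35))*(-45) = ((4*I*√6/3)*(-35))*(-45) = -140*I*√6/3*(-45) = 2100*I*√6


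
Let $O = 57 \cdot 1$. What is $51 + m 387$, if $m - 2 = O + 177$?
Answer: $91383$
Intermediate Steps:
$O = 57$
$m = 236$ ($m = 2 + \left(57 + 177\right) = 2 + 234 = 236$)
$51 + m 387 = 51 + 236 \cdot 387 = 51 + 91332 = 91383$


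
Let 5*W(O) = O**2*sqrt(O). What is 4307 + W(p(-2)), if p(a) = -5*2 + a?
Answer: 4307 + 288*I*sqrt(3)/5 ≈ 4307.0 + 99.766*I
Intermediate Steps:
p(a) = -10 + a
W(O) = O**(5/2)/5 (W(O) = (O**2*sqrt(O))/5 = O**(5/2)/5)
4307 + W(p(-2)) = 4307 + (-10 - 2)**(5/2)/5 = 4307 + (-12)**(5/2)/5 = 4307 + (288*I*sqrt(3))/5 = 4307 + 288*I*sqrt(3)/5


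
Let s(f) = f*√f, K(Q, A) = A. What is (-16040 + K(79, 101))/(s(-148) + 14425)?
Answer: -229920075/211322417 - 4717944*I*√37/211322417 ≈ -1.088 - 0.1358*I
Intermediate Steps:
s(f) = f^(3/2)
(-16040 + K(79, 101))/(s(-148) + 14425) = (-16040 + 101)/((-148)^(3/2) + 14425) = -15939/(-296*I*√37 + 14425) = -15939/(14425 - 296*I*√37)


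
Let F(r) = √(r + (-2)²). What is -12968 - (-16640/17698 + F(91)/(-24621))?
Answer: -114745512/8849 + √95/24621 ≈ -12967.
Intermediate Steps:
F(r) = √(4 + r) (F(r) = √(r + 4) = √(4 + r))
-12968 - (-16640/17698 + F(91)/(-24621)) = -12968 - (-16640/17698 + √(4 + 91)/(-24621)) = -12968 - (-16640*1/17698 + √95*(-1/24621)) = -12968 - (-8320/8849 - √95/24621) = -12968 + (8320/8849 + √95/24621) = -114745512/8849 + √95/24621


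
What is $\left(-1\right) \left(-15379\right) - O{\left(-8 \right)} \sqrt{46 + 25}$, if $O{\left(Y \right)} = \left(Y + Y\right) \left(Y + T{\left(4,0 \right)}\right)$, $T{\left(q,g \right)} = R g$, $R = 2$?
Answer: $15379 - 128 \sqrt{71} \approx 14300.0$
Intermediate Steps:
$T{\left(q,g \right)} = 2 g$
$O{\left(Y \right)} = 2 Y^{2}$ ($O{\left(Y \right)} = \left(Y + Y\right) \left(Y + 2 \cdot 0\right) = 2 Y \left(Y + 0\right) = 2 Y Y = 2 Y^{2}$)
$\left(-1\right) \left(-15379\right) - O{\left(-8 \right)} \sqrt{46 + 25} = \left(-1\right) \left(-15379\right) - 2 \left(-8\right)^{2} \sqrt{46 + 25} = 15379 - 2 \cdot 64 \sqrt{71} = 15379 - 128 \sqrt{71}$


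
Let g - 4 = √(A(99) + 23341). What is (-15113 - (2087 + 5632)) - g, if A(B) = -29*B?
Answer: -22836 - √20470 ≈ -22979.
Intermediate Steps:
g = 4 + √20470 (g = 4 + √(-29*99 + 23341) = 4 + √(-2871 + 23341) = 4 + √20470 ≈ 147.07)
(-15113 - (2087 + 5632)) - g = (-15113 - (2087 + 5632)) - (4 + √20470) = (-15113 - 1*7719) + (-4 - √20470) = (-15113 - 7719) + (-4 - √20470) = -22832 + (-4 - √20470) = -22836 - √20470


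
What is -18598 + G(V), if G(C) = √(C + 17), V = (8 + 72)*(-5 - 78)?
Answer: -18598 + I*√6623 ≈ -18598.0 + 81.382*I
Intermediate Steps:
V = -6640 (V = 80*(-83) = -6640)
G(C) = √(17 + C)
-18598 + G(V) = -18598 + √(17 - 6640) = -18598 + √(-6623) = -18598 + I*√6623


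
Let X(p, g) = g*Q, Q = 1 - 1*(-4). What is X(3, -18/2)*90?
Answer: -4050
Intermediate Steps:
Q = 5 (Q = 1 + 4 = 5)
X(p, g) = 5*g (X(p, g) = g*5 = 5*g)
X(3, -18/2)*90 = (5*(-18/2))*90 = (5*(-18*½))*90 = (5*(-9))*90 = -45*90 = -4050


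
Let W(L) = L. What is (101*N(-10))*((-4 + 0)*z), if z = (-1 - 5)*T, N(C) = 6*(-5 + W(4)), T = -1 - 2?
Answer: 43632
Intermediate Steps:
T = -3
N(C) = -6 (N(C) = 6*(-5 + 4) = 6*(-1) = -6)
z = 18 (z = (-1 - 5)*(-3) = -6*(-3) = 18)
(101*N(-10))*((-4 + 0)*z) = (101*(-6))*((-4 + 0)*18) = -(-2424)*18 = -606*(-72) = 43632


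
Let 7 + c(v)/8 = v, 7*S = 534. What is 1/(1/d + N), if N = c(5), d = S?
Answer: -534/8537 ≈ -0.062551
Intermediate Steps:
S = 534/7 (S = (⅐)*534 = 534/7 ≈ 76.286)
c(v) = -56 + 8*v
d = 534/7 ≈ 76.286
N = -16 (N = -56 + 8*5 = -56 + 40 = -16)
1/(1/d + N) = 1/(1/(534/7) - 16) = 1/(7/534 - 16) = 1/(-8537/534) = -534/8537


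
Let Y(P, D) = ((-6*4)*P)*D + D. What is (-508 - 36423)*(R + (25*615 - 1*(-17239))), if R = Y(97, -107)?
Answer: -10399880393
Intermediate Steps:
Y(P, D) = D - 24*D*P (Y(P, D) = (-24*P)*D + D = -24*D*P + D = D - 24*D*P)
R = 248989 (R = -107*(1 - 24*97) = -107*(1 - 2328) = -107*(-2327) = 248989)
(-508 - 36423)*(R + (25*615 - 1*(-17239))) = (-508 - 36423)*(248989 + (25*615 - 1*(-17239))) = -36931*(248989 + (15375 + 17239)) = -36931*(248989 + 32614) = -36931*281603 = -10399880393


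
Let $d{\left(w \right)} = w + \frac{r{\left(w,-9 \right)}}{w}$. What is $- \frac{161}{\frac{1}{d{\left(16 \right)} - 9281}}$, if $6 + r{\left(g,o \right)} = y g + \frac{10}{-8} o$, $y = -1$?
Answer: $\frac{95473483}{64} \approx 1.4918 \cdot 10^{6}$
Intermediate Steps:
$r{\left(g,o \right)} = -6 - g - \frac{5 o}{4}$ ($r{\left(g,o \right)} = -6 - \left(g - \frac{10}{-8} o\right) = -6 - \left(g - 10 \left(- \frac{1}{8}\right) o\right) = -6 - \left(g + \frac{5 o}{4}\right) = -6 - g - \frac{5 o}{4}$)
$d{\left(w \right)} = w + \frac{\frac{21}{4} - w}{w}$ ($d{\left(w \right)} = w + \frac{-6 - w - - \frac{45}{4}}{w} = w + \frac{-6 - w + \frac{45}{4}}{w} = w + \frac{\frac{21}{4} - w}{w}$)
$- \frac{161}{\frac{1}{d{\left(16 \right)} - 9281}} = - \frac{161}{\frac{1}{\left(-1 + 16 + \frac{21}{4 \cdot 16}\right) - 9281}} = - \frac{161}{\frac{1}{\left(-1 + 16 + \frac{21}{4} \cdot \frac{1}{16}\right) - 9281}} = - \frac{161}{\frac{1}{\left(-1 + 16 + \frac{21}{64}\right) - 9281}} = - \frac{161}{\frac{1}{\frac{981}{64} - 9281}} = - \frac{161}{\frac{1}{- \frac{593003}{64}}} = - \frac{161}{- \frac{64}{593003}} = \left(-161\right) \left(- \frac{593003}{64}\right) = \frac{95473483}{64}$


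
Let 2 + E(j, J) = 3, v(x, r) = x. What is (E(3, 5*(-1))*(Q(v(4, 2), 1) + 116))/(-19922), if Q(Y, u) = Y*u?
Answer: -60/9961 ≈ -0.0060235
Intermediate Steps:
E(j, J) = 1 (E(j, J) = -2 + 3 = 1)
(E(3, 5*(-1))*(Q(v(4, 2), 1) + 116))/(-19922) = (1*(4*1 + 116))/(-19922) = (1*(4 + 116))*(-1/19922) = (1*120)*(-1/19922) = 120*(-1/19922) = -60/9961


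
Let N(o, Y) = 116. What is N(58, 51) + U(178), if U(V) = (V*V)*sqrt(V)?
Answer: 116 + 31684*sqrt(178) ≈ 4.2283e+5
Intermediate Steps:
U(V) = V**(5/2) (U(V) = V**2*sqrt(V) = V**(5/2))
N(58, 51) + U(178) = 116 + 178**(5/2) = 116 + 31684*sqrt(178)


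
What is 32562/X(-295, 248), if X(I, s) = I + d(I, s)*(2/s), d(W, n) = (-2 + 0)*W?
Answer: -2018844/17995 ≈ -112.19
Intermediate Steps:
d(W, n) = -2*W
X(I, s) = I - 4*I/s (X(I, s) = I + (-2*I)*(2/s) = I - 4*I/s)
32562/X(-295, 248) = 32562/((-295*(-4 + 248)/248)) = 32562/((-295*1/248*244)) = 32562/(-17995/62) = 32562*(-62/17995) = -2018844/17995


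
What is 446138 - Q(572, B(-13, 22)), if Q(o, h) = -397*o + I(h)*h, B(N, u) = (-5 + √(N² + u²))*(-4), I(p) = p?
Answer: 662374 + 160*√653 ≈ 6.6646e+5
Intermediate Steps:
B(N, u) = 20 - 4*√(N² + u²)
Q(o, h) = h² - 397*o (Q(o, h) = -397*o + h*h = -397*o + h² = h² - 397*o)
446138 - Q(572, B(-13, 22)) = 446138 - ((20 - 4*√((-13)² + 22²))² - 397*572) = 446138 - ((20 - 4*√(169 + 484))² - 227084) = 446138 - ((20 - 4*√653)² - 227084) = 446138 - (-227084 + (20 - 4*√653)²) = 446138 + (227084 - (20 - 4*√653)²) = 673222 - (20 - 4*√653)²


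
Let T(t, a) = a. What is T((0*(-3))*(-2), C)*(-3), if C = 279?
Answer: -837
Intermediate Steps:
T((0*(-3))*(-2), C)*(-3) = 279*(-3) = -837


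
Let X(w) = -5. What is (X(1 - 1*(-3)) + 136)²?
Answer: 17161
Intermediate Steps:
(X(1 - 1*(-3)) + 136)² = (-5 + 136)² = 131² = 17161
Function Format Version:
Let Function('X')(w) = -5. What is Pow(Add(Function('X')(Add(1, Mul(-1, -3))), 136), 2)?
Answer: 17161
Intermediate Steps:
Pow(Add(Function('X')(Add(1, Mul(-1, -3))), 136), 2) = Pow(Add(-5, 136), 2) = Pow(131, 2) = 17161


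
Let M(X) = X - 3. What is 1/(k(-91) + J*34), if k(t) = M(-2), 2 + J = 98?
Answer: 1/3259 ≈ 0.00030684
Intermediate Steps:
J = 96 (J = -2 + 98 = 96)
M(X) = -3 + X
k(t) = -5 (k(t) = -3 - 2 = -5)
1/(k(-91) + J*34) = 1/(-5 + 96*34) = 1/(-5 + 3264) = 1/3259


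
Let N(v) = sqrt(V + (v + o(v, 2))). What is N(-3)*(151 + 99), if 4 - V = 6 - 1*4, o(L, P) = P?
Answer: 250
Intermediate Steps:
V = 2 (V = 4 - (6 - 1*4) = 4 - (6 - 4) = 4 - 1*2 = 4 - 2 = 2)
N(v) = sqrt(4 + v) (N(v) = sqrt(2 + (v + 2)) = sqrt(2 + (2 + v)) = sqrt(4 + v))
N(-3)*(151 + 99) = sqrt(4 - 3)*(151 + 99) = sqrt(1)*250 = 1*250 = 250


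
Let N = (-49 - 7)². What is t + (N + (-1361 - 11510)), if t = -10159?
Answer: -19894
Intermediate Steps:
N = 3136 (N = (-56)² = 3136)
t + (N + (-1361 - 11510)) = -10159 + (3136 + (-1361 - 11510)) = -10159 + (3136 - 12871) = -10159 - 9735 = -19894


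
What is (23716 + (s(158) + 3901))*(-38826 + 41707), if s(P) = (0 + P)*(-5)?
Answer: 77288587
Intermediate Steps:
s(P) = -5*P (s(P) = P*(-5) = -5*P)
(23716 + (s(158) + 3901))*(-38826 + 41707) = (23716 + (-5*158 + 3901))*(-38826 + 41707) = (23716 + (-790 + 3901))*2881 = (23716 + 3111)*2881 = 26827*2881 = 77288587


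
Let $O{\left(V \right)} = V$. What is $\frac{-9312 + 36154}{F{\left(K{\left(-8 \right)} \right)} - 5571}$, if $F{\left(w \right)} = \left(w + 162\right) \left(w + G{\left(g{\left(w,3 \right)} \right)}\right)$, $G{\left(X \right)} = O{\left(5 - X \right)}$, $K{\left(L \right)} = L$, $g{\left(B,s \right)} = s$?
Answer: $- \frac{26842}{6495} \approx -4.1327$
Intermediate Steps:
$G{\left(X \right)} = 5 - X$
$F{\left(w \right)} = \left(2 + w\right) \left(162 + w\right)$ ($F{\left(w \right)} = \left(w + 162\right) \left(w + \left(5 - 3\right)\right) = \left(162 + w\right) \left(w + \left(5 - 3\right)\right) = \left(162 + w\right) \left(w + 2\right) = \left(162 + w\right) \left(2 + w\right) = \left(2 + w\right) \left(162 + w\right)$)
$\frac{-9312 + 36154}{F{\left(K{\left(-8 \right)} \right)} - 5571} = \frac{-9312 + 36154}{\left(324 + \left(-8\right)^{2} + 164 \left(-8\right)\right) - 5571} = \frac{26842}{\left(324 + 64 - 1312\right) - 5571} = \frac{26842}{-924 - 5571} = \frac{26842}{-6495} = 26842 \left(- \frac{1}{6495}\right) = - \frac{26842}{6495}$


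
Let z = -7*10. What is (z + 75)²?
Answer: 25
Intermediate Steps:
z = -70
(z + 75)² = (-70 + 75)² = 5² = 25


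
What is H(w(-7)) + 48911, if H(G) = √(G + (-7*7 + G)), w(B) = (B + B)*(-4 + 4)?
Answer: 48911 + 7*I ≈ 48911.0 + 7.0*I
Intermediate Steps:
w(B) = 0 (w(B) = (2*B)*0 = 0)
H(G) = √(-49 + 2*G) (H(G) = √(G + (-49 + G)) = √(-49 + 2*G))
H(w(-7)) + 48911 = √(-49 + 2*0) + 48911 = √(-49 + 0) + 48911 = √(-49) + 48911 = 7*I + 48911 = 48911 + 7*I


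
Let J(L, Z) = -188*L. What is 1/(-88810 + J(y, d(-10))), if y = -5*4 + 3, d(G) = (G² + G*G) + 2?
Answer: -1/85614 ≈ -1.1680e-5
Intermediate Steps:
d(G) = 2 + 2*G² (d(G) = (G² + G²) + 2 = 2*G² + 2 = 2 + 2*G²)
y = -17 (y = -20 + 3 = -17)
1/(-88810 + J(y, d(-10))) = 1/(-88810 - 188*(-17)) = 1/(-88810 + 3196) = 1/(-85614) = -1/85614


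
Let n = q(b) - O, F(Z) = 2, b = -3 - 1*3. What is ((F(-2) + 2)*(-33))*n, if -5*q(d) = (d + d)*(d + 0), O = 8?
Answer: 14784/5 ≈ 2956.8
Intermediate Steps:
b = -6 (b = -3 - 3 = -6)
q(d) = -2*d²/5 (q(d) = -(d + d)*(d + 0)/5 = -2*d*d/5 = -2*d²/5)
n = -112/5 (n = -⅖*(-6)² - 1*8 = -⅖*36 - 8 = -72/5 - 8 = -112/5 ≈ -22.400)
((F(-2) + 2)*(-33))*n = ((2 + 2)*(-33))*(-112/5) = (4*(-33))*(-112/5) = -132*(-112/5) = 14784/5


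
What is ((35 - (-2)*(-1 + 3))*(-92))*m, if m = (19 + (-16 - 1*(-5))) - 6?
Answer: -7176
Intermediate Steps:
m = 2 (m = (19 + (-16 + 5)) - 6 = (19 - 11) - 6 = 8 - 6 = 2)
((35 - (-2)*(-1 + 3))*(-92))*m = ((35 - (-2)*(-1 + 3))*(-92))*2 = ((35 - (-2)*2)*(-92))*2 = ((35 - 1*(-4))*(-92))*2 = ((35 + 4)*(-92))*2 = (39*(-92))*2 = -3588*2 = -7176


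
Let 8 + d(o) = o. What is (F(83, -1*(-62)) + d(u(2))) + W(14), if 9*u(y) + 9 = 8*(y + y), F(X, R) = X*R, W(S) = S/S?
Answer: 46274/9 ≈ 5141.6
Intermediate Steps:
W(S) = 1
F(X, R) = R*X
u(y) = -1 + 16*y/9 (u(y) = -1 + (8*(y + y))/9 = -1 + (8*(2*y))/9 = -1 + (16*y)/9 = -1 + 16*y/9)
d(o) = -8 + o
(F(83, -1*(-62)) + d(u(2))) + W(14) = (-1*(-62)*83 + (-8 + (-1 + (16/9)*2))) + 1 = (62*83 + (-8 + (-1 + 32/9))) + 1 = (5146 + (-8 + 23/9)) + 1 = (5146 - 49/9) + 1 = 46265/9 + 1 = 46274/9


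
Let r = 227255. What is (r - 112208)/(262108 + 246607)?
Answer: 115047/508715 ≈ 0.22615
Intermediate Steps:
(r - 112208)/(262108 + 246607) = (227255 - 112208)/(262108 + 246607) = 115047/508715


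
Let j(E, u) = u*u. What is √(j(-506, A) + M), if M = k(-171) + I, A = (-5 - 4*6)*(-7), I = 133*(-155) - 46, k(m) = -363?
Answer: √20185 ≈ 142.07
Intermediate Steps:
I = -20661 (I = -20615 - 46 = -20661)
A = 203 (A = (-5 - 24)*(-7) = -29*(-7) = 203)
j(E, u) = u²
M = -21024 (M = -363 - 20661 = -21024)
√(j(-506, A) + M) = √(203² - 21024) = √(41209 - 21024) = √20185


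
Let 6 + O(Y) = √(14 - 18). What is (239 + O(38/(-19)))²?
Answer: 54285 + 932*I ≈ 54285.0 + 932.0*I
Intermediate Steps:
O(Y) = -6 + 2*I (O(Y) = -6 + √(14 - 18) = -6 + √(-4) = -6 + 2*I)
(239 + O(38/(-19)))² = (239 + (-6 + 2*I))² = (233 + 2*I)²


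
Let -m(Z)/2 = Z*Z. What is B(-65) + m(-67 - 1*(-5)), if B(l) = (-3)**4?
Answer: -7607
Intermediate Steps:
B(l) = 81
m(Z) = -2*Z**2 (m(Z) = -2*Z*Z = -2*Z**2)
B(-65) + m(-67 - 1*(-5)) = 81 - 2*(-67 - 1*(-5))**2 = 81 - 2*(-67 + 5)**2 = 81 - 2*(-62)**2 = 81 - 2*3844 = 81 - 7688 = -7607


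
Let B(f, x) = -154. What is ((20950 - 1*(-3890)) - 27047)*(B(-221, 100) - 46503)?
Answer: 102971999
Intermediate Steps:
((20950 - 1*(-3890)) - 27047)*(B(-221, 100) - 46503) = ((20950 - 1*(-3890)) - 27047)*(-154 - 46503) = ((20950 + 3890) - 27047)*(-46657) = (24840 - 27047)*(-46657) = -2207*(-46657) = 102971999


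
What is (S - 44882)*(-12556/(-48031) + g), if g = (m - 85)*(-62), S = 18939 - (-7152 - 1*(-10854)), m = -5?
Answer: -184781791040/1117 ≈ -1.6543e+8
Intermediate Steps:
S = 15237 (S = 18939 - (-7152 + 10854) = 18939 - 1*3702 = 18939 - 3702 = 15237)
g = 5580 (g = (-5 - 85)*(-62) = -90*(-62) = 5580)
(S - 44882)*(-12556/(-48031) + g) = (15237 - 44882)*(-12556/(-48031) + 5580) = -29645*(-12556*(-1/48031) + 5580) = -29645*(292/1117 + 5580) = -29645*6233152/1117 = -184781791040/1117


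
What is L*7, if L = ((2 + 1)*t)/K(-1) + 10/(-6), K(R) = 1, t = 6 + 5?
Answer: 658/3 ≈ 219.33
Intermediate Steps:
t = 11
L = 94/3 (L = ((2 + 1)*11)/1 + 10/(-6) = (3*11)*1 + 10*(-⅙) = 33*1 - 5/3 = 33 - 5/3 = 94/3 ≈ 31.333)
L*7 = (94/3)*7 = 658/3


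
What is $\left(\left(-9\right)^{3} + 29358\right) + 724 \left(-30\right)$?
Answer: $6909$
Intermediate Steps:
$\left(\left(-9\right)^{3} + 29358\right) + 724 \left(-30\right) = \left(-729 + 29358\right) - 21720 = 28629 - 21720 = 6909$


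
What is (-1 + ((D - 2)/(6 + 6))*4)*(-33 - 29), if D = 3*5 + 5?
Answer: -310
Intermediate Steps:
D = 20 (D = 15 + 5 = 20)
(-1 + ((D - 2)/(6 + 6))*4)*(-33 - 29) = (-1 + ((20 - 2)/(6 + 6))*4)*(-33 - 29) = (-1 + (18/12)*4)*(-62) = (-1 + (18*(1/12))*4)*(-62) = (-1 + (3/2)*4)*(-62) = (-1 + 6)*(-62) = 5*(-62) = -310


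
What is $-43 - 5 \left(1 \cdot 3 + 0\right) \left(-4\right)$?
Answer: $17$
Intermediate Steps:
$-43 - 5 \left(1 \cdot 3 + 0\right) \left(-4\right) = -43 - 5 \left(3 + 0\right) \left(-4\right) = -43 - 5 \cdot 3 \left(-4\right) = -43 - -60 = -43 + 60 = 17$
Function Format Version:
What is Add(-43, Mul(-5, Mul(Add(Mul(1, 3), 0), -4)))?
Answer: 17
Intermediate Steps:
Add(-43, Mul(-5, Mul(Add(Mul(1, 3), 0), -4))) = Add(-43, Mul(-5, Mul(Add(3, 0), -4))) = Add(-43, Mul(-5, Mul(3, -4))) = Add(-43, Mul(-5, -12)) = Add(-43, 60) = 17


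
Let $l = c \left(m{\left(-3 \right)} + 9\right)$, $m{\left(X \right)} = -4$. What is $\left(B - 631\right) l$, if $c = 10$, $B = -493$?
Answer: $-56200$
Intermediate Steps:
$l = 50$ ($l = 10 \left(-4 + 9\right) = 10 \cdot 5 = 50$)
$\left(B - 631\right) l = \left(-493 - 631\right) 50 = \left(-1124\right) 50 = -56200$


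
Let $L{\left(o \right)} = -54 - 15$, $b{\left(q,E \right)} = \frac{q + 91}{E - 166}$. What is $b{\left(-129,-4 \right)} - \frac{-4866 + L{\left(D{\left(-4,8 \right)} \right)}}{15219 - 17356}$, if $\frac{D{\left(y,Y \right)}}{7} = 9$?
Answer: $- \frac{378872}{181645} \approx -2.0858$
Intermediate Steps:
$D{\left(y,Y \right)} = 63$ ($D{\left(y,Y \right)} = 7 \cdot 9 = 63$)
$b{\left(q,E \right)} = \frac{91 + q}{-166 + E}$
$L{\left(o \right)} = -69$ ($L{\left(o \right)} = -54 - 15 = -69$)
$b{\left(-129,-4 \right)} - \frac{-4866 + L{\left(D{\left(-4,8 \right)} \right)}}{15219 - 17356} = \frac{91 - 129}{-166 - 4} - \frac{-4866 - 69}{15219 - 17356} = \frac{1}{-170} \left(-38\right) - - \frac{4935}{-2137} = \left(- \frac{1}{170}\right) \left(-38\right) - \left(-4935\right) \left(- \frac{1}{2137}\right) = \frac{19}{85} - \frac{4935}{2137} = - \frac{378872}{181645}$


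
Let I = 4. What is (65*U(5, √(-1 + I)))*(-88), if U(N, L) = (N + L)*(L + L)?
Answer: -34320 - 57200*√3 ≈ -1.3339e+5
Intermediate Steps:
U(N, L) = 2*L*(L + N) (U(N, L) = (L + N)*(2*L) = 2*L*(L + N))
(65*U(5, √(-1 + I)))*(-88) = (65*(2*√(-1 + 4)*(√(-1 + 4) + 5)))*(-88) = (65*(2*√3*(√3 + 5)))*(-88) = (65*(2*√3*(5 + √3)))*(-88) = (130*√3*(5 + √3))*(-88) = -11440*√3*(5 + √3)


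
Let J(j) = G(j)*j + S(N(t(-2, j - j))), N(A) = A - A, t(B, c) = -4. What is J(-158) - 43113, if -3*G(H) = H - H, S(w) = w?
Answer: -43113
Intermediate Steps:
N(A) = 0
G(H) = 0 (G(H) = -(H - H)/3 = -⅓*0 = 0)
J(j) = 0 (J(j) = 0*j + 0 = 0 + 0 = 0)
J(-158) - 43113 = 0 - 43113 = -43113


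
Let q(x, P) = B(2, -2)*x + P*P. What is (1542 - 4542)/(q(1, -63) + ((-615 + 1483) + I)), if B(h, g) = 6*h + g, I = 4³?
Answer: -1000/1637 ≈ -0.61087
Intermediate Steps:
I = 64
B(h, g) = g + 6*h
q(x, P) = P² + 10*x (q(x, P) = (-2 + 6*2)*x + P*P = (-2 + 12)*x + P² = 10*x + P² = P² + 10*x)
(1542 - 4542)/(q(1, -63) + ((-615 + 1483) + I)) = (1542 - 4542)/(((-63)² + 10*1) + ((-615 + 1483) + 64)) = -3000/((3969 + 10) + (868 + 64)) = -3000/(3979 + 932) = -3000/4911 = -3000*1/4911 = -1000/1637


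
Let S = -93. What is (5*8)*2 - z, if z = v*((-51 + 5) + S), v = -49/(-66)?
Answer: 12091/66 ≈ 183.20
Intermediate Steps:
v = 49/66 (v = -49*(-1/66) = 49/66 ≈ 0.74242)
z = -6811/66 (z = 49*((-51 + 5) - 93)/66 = 49*(-46 - 93)/66 = (49/66)*(-139) = -6811/66 ≈ -103.20)
(5*8)*2 - z = (5*8)*2 - 1*(-6811/66) = 40*2 + 6811/66 = 80 + 6811/66 = 12091/66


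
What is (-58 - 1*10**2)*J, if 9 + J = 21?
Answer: -1896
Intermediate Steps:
J = 12 (J = -9 + 21 = 12)
(-58 - 1*10**2)*J = (-58 - 1*10**2)*12 = (-58 - 1*100)*12 = (-58 - 100)*12 = -158*12 = -1896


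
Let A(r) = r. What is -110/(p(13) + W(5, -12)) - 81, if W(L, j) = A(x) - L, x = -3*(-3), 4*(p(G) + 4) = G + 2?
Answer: -331/3 ≈ -110.33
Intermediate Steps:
p(G) = -7/2 + G/4 (p(G) = -4 + (G + 2)/4 = -4 + (2 + G)/4 = -4 + (½ + G/4) = -7/2 + G/4)
x = 9
W(L, j) = 9 - L
-110/(p(13) + W(5, -12)) - 81 = -110/((-7/2 + (¼)*13) + (9 - 1*5)) - 81 = -110/((-7/2 + 13/4) + (9 - 5)) - 81 = -110/(-¼ + 4) - 81 = -110/15/4 - 81 = -110*4/15 - 81 = -88/3 - 81 = -331/3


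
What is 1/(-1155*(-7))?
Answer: 1/8085 ≈ 0.00012369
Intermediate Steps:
1/(-1155*(-7)) = 1/8085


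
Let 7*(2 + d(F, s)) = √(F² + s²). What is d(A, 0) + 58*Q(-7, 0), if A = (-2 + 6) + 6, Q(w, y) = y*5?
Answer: -4/7 ≈ -0.57143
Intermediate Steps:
Q(w, y) = 5*y
A = 10 (A = 4 + 6 = 10)
d(F, s) = -2 + √(F² + s²)/7
d(A, 0) + 58*Q(-7, 0) = (-2 + √(10² + 0²)/7) + 58*(5*0) = (-2 + √(100 + 0)/7) + 58*0 = (-2 + √100/7) + 0 = (-2 + (⅐)*10) + 0 = (-2 + 10/7) + 0 = -4/7 + 0 = -4/7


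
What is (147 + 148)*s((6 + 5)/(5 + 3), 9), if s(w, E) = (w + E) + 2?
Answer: 29205/8 ≈ 3650.6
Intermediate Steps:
s(w, E) = 2 + E + w (s(w, E) = (E + w) + 2 = 2 + E + w)
(147 + 148)*s((6 + 5)/(5 + 3), 9) = (147 + 148)*(2 + 9 + (6 + 5)/(5 + 3)) = 295*(2 + 9 + 11/8) = 295*(99/8) = 29205/8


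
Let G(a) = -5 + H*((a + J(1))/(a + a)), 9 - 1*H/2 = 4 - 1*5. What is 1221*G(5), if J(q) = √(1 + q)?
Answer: 6105 + 2442*√2 ≈ 9558.5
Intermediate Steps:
H = 20 (H = 18 - 2*(4 - 1*5) = 18 - 2*(4 - 5) = 18 - 2*(-1) = 18 + 2 = 20)
G(a) = -5 + 10*(a + √2)/a (G(a) = -5 + 20*((a + √(1 + 1))/(a + a)) = -5 + 20*((a + √2)/((2*a))) = -5 + 20*((a + √2)*(1/(2*a))) = -5 + 20*((a + √2)/(2*a)) = -5 + 10*(a + √2)/a)
1221*G(5) = 1221*(5 + 10*√2/5) = 1221*(5 + 10*√2*(⅕)) = 1221*(5 + 2*√2) = 6105 + 2442*√2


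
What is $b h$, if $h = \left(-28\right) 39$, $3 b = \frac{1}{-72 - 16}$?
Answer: $\frac{91}{22} \approx 4.1364$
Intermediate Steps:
$b = - \frac{1}{264}$ ($b = \frac{1}{3 \left(-72 - 16\right)} = \frac{1}{3 \left(-88\right)} = \frac{1}{3} \left(- \frac{1}{88}\right) = - \frac{1}{264} \approx -0.0037879$)
$h = -1092$
$b h = \left(- \frac{1}{264}\right) \left(-1092\right) = \frac{91}{22}$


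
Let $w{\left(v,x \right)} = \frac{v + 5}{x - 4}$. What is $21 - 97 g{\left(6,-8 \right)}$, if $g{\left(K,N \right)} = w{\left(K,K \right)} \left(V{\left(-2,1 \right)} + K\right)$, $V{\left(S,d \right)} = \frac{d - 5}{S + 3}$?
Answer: $-1046$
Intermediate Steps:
$w{\left(v,x \right)} = \frac{5 + v}{-4 + x}$
$V{\left(S,d \right)} = \frac{-5 + d}{3 + S}$
$g{\left(K,N \right)} = 5 + K$ ($g{\left(K,N \right)} = \frac{5 + K}{-4 + K} \left(\frac{-5 + 1}{3 - 2} + K\right) = \frac{5 + K}{-4 + K} \left(1^{-1} \left(-4\right) + K\right) = \frac{5 + K}{-4 + K} \left(1 \left(-4\right) + K\right) = \frac{5 + K}{-4 + K} \left(-4 + K\right) = 5 + K$)
$21 - 97 g{\left(6,-8 \right)} = 21 - 97 \left(5 + 6\right) = 21 - 1067 = -1046$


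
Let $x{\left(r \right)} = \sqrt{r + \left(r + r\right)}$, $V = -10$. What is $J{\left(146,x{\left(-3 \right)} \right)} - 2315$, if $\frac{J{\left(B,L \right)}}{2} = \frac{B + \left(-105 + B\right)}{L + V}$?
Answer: $- \frac{256075}{109} - \frac{1122 i}{109} \approx -2349.3 - 10.294 i$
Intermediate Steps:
$x{\left(r \right)} = \sqrt{3} \sqrt{r}$ ($x{\left(r \right)} = \sqrt{r + 2 r} = \sqrt{3 r} = \sqrt{3} \sqrt{r}$)
$J{\left(B,L \right)} = \frac{2 \left(-105 + 2 B\right)}{-10 + L}$ ($J{\left(B,L \right)} = 2 \frac{B + \left(-105 + B\right)}{L - 10} = 2 \frac{-105 + 2 B}{-10 + L} = \frac{2 \left(-105 + 2 B\right)}{-10 + L}$)
$J{\left(146,x{\left(-3 \right)} \right)} - 2315 = \frac{2 \left(-105 + 2 \cdot 146\right)}{-10 + \sqrt{3} \sqrt{-3}} - 2315 = \frac{2 \left(-105 + 292\right)}{-10 + \sqrt{3} i \sqrt{3}} - 2315 = 2 \frac{1}{-10 + 3 i} 187 - 2315 = 2 \frac{-10 - 3 i}{109} \cdot 187 - 2315 = \left(- \frac{3740}{109} - \frac{1122 i}{109}\right) - 2315 = - \frac{256075}{109} - \frac{1122 i}{109}$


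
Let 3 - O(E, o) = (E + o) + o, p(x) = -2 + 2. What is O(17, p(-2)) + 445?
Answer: 431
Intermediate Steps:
p(x) = 0
O(E, o) = 3 - E - 2*o (O(E, o) = 3 - ((E + o) + o) = 3 - (E + 2*o) = 3 + (-E - 2*o) = 3 - E - 2*o)
O(17, p(-2)) + 445 = (3 - 1*17 - 2*0) + 445 = (3 - 17 + 0) + 445 = -14 + 445 = 431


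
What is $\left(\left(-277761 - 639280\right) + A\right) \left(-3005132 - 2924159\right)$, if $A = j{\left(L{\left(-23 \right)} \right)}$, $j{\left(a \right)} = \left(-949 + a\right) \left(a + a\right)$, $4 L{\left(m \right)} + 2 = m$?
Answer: $\frac{42932828060673}{8} \approx 5.3666 \cdot 10^{12}$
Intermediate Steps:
$L{\left(m \right)} = - \frac{1}{2} + \frac{m}{4}$
$j{\left(a \right)} = 2 a \left(-949 + a\right)$ ($j{\left(a \right)} = \left(-949 + a\right) 2 a = 2 a \left(-949 + a\right)$)
$A = \frac{95525}{8}$ ($A = 2 \left(- \frac{1}{2} + \frac{1}{4} \left(-23\right)\right) \left(-949 + \left(- \frac{1}{2} + \frac{1}{4} \left(-23\right)\right)\right) = 2 \left(- \frac{1}{2} - \frac{23}{4}\right) \left(-949 - \frac{25}{4}\right) = 2 \left(- \frac{25}{4}\right) \left(-949 - \frac{25}{4}\right) = 2 \left(- \frac{25}{4}\right) \left(- \frac{3821}{4}\right) = \frac{95525}{8} \approx 11941.0$)
$\left(\left(-277761 - 639280\right) + A\right) \left(-3005132 - 2924159\right) = \left(\left(-277761 - 639280\right) + \frac{95525}{8}\right) \left(-3005132 - 2924159\right) = \left(-917041 + \frac{95525}{8}\right) \left(-5929291\right) = \left(- \frac{7240803}{8}\right) \left(-5929291\right) = \frac{42932828060673}{8}$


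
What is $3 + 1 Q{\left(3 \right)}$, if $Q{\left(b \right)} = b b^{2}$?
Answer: $30$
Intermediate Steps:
$Q{\left(b \right)} = b^{3}$
$3 + 1 Q{\left(3 \right)} = 3 + 1 \cdot 3^{3} = 3 + 1 \cdot 27 = 3 + 27 = 30$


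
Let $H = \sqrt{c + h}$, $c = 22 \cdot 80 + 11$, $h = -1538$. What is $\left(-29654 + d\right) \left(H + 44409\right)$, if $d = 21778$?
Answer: $-349765284 - 7876 \sqrt{233} \approx -3.4989 \cdot 10^{8}$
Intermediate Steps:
$c = 1771$ ($c = 1760 + 11 = 1771$)
$H = \sqrt{233}$ ($H = \sqrt{1771 - 1538} = \sqrt{233} \approx 15.264$)
$\left(-29654 + d\right) \left(H + 44409\right) = \left(-29654 + 21778\right) \left(\sqrt{233} + 44409\right) = - 7876 \left(44409 + \sqrt{233}\right) = -349765284 - 7876 \sqrt{233}$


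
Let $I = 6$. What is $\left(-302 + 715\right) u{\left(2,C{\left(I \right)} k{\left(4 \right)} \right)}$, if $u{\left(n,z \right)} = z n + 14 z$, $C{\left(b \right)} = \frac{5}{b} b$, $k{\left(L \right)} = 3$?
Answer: $99120$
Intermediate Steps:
$C{\left(b \right)} = 5$
$u{\left(n,z \right)} = 14 z + n z$ ($u{\left(n,z \right)} = n z + 14 z = 14 z + n z$)
$\left(-302 + 715\right) u{\left(2,C{\left(I \right)} k{\left(4 \right)} \right)} = \left(-302 + 715\right) 5 \cdot 3 \left(14 + 2\right) = 413 \cdot 15 \cdot 16 = 413 \cdot 240 = 99120$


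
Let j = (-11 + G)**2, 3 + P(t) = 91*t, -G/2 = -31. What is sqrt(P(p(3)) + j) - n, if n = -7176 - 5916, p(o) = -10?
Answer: 13092 + 2*sqrt(422) ≈ 13133.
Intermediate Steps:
G = 62 (G = -2*(-31) = 62)
P(t) = -3 + 91*t
n = -13092
j = 2601 (j = (-11 + 62)**2 = 51**2 = 2601)
sqrt(P(p(3)) + j) - n = sqrt((-3 + 91*(-10)) + 2601) - 1*(-13092) = sqrt((-3 - 910) + 2601) + 13092 = sqrt(-913 + 2601) + 13092 = sqrt(1688) + 13092 = 2*sqrt(422) + 13092 = 13092 + 2*sqrt(422)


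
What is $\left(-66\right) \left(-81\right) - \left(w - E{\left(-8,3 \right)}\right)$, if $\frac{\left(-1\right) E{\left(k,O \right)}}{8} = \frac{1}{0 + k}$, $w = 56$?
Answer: $5291$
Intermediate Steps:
$E{\left(k,O \right)} = - \frac{8}{k}$ ($E{\left(k,O \right)} = - \frac{8}{0 + k} = - \frac{8}{k}$)
$\left(-66\right) \left(-81\right) - \left(w - E{\left(-8,3 \right)}\right) = \left(-66\right) \left(-81\right) - \left(56 + \frac{8}{-8}\right) = 5346 - 55 = 5291$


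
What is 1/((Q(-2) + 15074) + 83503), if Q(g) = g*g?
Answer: 1/98581 ≈ 1.0144e-5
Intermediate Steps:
Q(g) = g²
1/((Q(-2) + 15074) + 83503) = 1/(((-2)² + 15074) + 83503) = 1/((4 + 15074) + 83503) = 1/(15078 + 83503) = 1/98581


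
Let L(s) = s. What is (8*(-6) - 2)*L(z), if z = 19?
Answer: -950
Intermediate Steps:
(8*(-6) - 2)*L(z) = (8*(-6) - 2)*19 = (-48 - 2)*19 = -50*19 = -950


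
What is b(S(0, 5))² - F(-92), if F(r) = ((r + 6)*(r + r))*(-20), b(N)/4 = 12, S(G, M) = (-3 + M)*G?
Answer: 318784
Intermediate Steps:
S(G, M) = G*(-3 + M)
b(N) = 48 (b(N) = 4*12 = 48)
F(r) = -40*r*(6 + r) (F(r) = ((6 + r)*(2*r))*(-20) = (2*r*(6 + r))*(-20) = -40*r*(6 + r))
b(S(0, 5))² - F(-92) = 48² - (-40)*(-92)*(6 - 92) = 2304 - (-40)*(-92)*(-86) = 2304 - 1*(-316480) = 2304 + 316480 = 318784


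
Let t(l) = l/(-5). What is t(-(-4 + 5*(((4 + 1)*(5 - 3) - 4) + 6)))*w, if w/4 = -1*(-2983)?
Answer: 668192/5 ≈ 1.3364e+5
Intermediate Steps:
t(l) = -l/5 (t(l) = l*(-1/5) = -l/5)
w = 11932 (w = 4*(-1*(-2983)) = 4*2983 = 11932)
t(-(-4 + 5*(((4 + 1)*(5 - 3) - 4) + 6)))*w = -(-1)*(-4 + 5*(((4 + 1)*(5 - 3) - 4) + 6))/5*11932 = -(-1)*(-4 + 5*((5*2 - 4) + 6))/5*11932 = -(-1)*(-4 + 5*((10 - 4) + 6))/5*11932 = -(-1)*(-4 + 5*(6 + 6))/5*11932 = -(-1)*(-4 + 5*12)/5*11932 = -(-1)*(-4 + 60)/5*11932 = -(-1)*56/5*11932 = -1/5*(-56)*11932 = (56/5)*11932 = 668192/5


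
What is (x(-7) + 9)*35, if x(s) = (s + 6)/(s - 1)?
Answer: 2555/8 ≈ 319.38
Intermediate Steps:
x(s) = (6 + s)/(-1 + s)
(x(-7) + 9)*35 = ((6 - 7)/(-1 - 7) + 9)*35 = (-1/(-8) + 9)*35 = (-⅛*(-1) + 9)*35 = (⅛ + 9)*35 = (73/8)*35 = 2555/8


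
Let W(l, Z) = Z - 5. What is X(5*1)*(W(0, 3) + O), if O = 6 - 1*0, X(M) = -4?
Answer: -16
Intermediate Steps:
W(l, Z) = -5 + Z
O = 6 (O = 6 + 0 = 6)
X(5*1)*(W(0, 3) + O) = -4*((-5 + 3) + 6) = -4*(-2 + 6) = -4*4 = -16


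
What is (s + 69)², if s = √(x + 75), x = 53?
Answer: 4889 + 1104*√2 ≈ 6450.3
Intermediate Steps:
s = 8*√2 (s = √(53 + 75) = √128 = 8*√2 ≈ 11.314)
(s + 69)² = (8*√2 + 69)² = (69 + 8*√2)²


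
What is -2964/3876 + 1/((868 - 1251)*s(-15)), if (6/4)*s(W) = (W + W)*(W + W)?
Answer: -2987417/3906600 ≈ -0.76471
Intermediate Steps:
s(W) = 8*W²/3 (s(W) = 2*((W + W)*(W + W))/3 = 2*((2*W)*(2*W))/3 = 2*(4*W²)/3 = 8*W²/3)
-2964/3876 + 1/((868 - 1251)*s(-15)) = -2964/3876 + 1/((868 - 1251)*(((8/3)*(-15)²))) = -2964*1/3876 + 1/((-383)*(((8/3)*225))) = -13/17 - 1/383/600 = -13/17 - 1/383*1/600 = -13/17 - 1/229800 = -2987417/3906600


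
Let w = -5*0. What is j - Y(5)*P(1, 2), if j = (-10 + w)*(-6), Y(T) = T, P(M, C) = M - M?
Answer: 60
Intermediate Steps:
P(M, C) = 0
w = 0
j = 60 (j = (-10 + 0)*(-6) = -10*(-6) = 60)
j - Y(5)*P(1, 2) = 60 - 5*0 = 60 - 1*0 = 60 + 0 = 60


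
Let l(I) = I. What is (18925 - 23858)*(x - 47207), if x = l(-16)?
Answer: 232951059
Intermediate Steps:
x = -16
(18925 - 23858)*(x - 47207) = (18925 - 23858)*(-16 - 47207) = -4933*(-47223) = 232951059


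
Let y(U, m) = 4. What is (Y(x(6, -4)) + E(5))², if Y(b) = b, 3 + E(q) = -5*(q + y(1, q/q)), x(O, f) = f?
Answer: 2704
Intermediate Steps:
E(q) = -23 - 5*q (E(q) = -3 - 5*(q + 4) = -3 - 5*(4 + q) = -3 + (-20 - 5*q) = -23 - 5*q)
(Y(x(6, -4)) + E(5))² = (-4 + (-23 - 5*5))² = (-4 + (-23 - 25))² = (-4 - 48)² = (-52)² = 2704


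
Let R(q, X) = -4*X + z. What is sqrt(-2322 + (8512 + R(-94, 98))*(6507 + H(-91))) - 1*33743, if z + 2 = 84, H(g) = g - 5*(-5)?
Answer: -33743 + 6*sqrt(1467410) ≈ -26475.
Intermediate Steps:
H(g) = 25 + g (H(g) = g - 1*(-25) = g + 25 = 25 + g)
z = 82 (z = -2 + 84 = 82)
R(q, X) = 82 - 4*X (R(q, X) = -4*X + 82 = 82 - 4*X)
sqrt(-2322 + (8512 + R(-94, 98))*(6507 + H(-91))) - 1*33743 = sqrt(-2322 + (8512 + (82 - 4*98))*(6507 + (25 - 91))) - 1*33743 = sqrt(-2322 + (8512 + (82 - 392))*(6507 - 66)) - 33743 = sqrt(-2322 + (8512 - 310)*6441) - 33743 = sqrt(-2322 + 8202*6441) - 33743 = sqrt(-2322 + 52829082) - 33743 = sqrt(52826760) - 33743 = 6*sqrt(1467410) - 33743 = -33743 + 6*sqrt(1467410)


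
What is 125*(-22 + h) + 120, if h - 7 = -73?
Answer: -10880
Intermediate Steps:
h = -66 (h = 7 - 73 = -66)
125*(-22 + h) + 120 = 125*(-22 - 66) + 120 = 125*(-88) + 120 = -11000 + 120 = -10880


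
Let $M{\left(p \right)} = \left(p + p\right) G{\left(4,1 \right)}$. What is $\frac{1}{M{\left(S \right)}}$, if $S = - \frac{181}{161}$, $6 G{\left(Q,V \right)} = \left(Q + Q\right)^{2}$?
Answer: $- \frac{483}{11584} \approx -0.041695$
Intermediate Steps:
$G{\left(Q,V \right)} = \frac{2 Q^{2}}{3}$ ($G{\left(Q,V \right)} = \frac{\left(Q + Q\right)^{2}}{6} = \frac{\left(2 Q\right)^{2}}{6} = \frac{4 Q^{2}}{6} = \frac{2 Q^{2}}{3}$)
$S = - \frac{181}{161}$ ($S = \left(-181\right) \frac{1}{161} = - \frac{181}{161} \approx -1.1242$)
$M{\left(p \right)} = \frac{64 p}{3}$ ($M{\left(p \right)} = \left(p + p\right) \frac{2 \cdot 4^{2}}{3} = 2 p \frac{2}{3} \cdot 16 = 2 p \frac{32}{3} = \frac{64 p}{3}$)
$\frac{1}{M{\left(S \right)}} = \frac{1}{\frac{64}{3} \left(- \frac{181}{161}\right)} = \frac{1}{- \frac{11584}{483}} = - \frac{483}{11584}$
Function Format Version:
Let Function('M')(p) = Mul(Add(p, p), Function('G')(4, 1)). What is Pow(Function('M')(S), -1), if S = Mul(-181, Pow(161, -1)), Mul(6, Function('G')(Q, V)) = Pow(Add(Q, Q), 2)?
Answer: Rational(-483, 11584) ≈ -0.041695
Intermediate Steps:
Function('G')(Q, V) = Mul(Rational(2, 3), Pow(Q, 2)) (Function('G')(Q, V) = Mul(Rational(1, 6), Pow(Add(Q, Q), 2)) = Mul(Rational(1, 6), Pow(Mul(2, Q), 2)) = Mul(Rational(1, 6), Mul(4, Pow(Q, 2))) = Mul(Rational(2, 3), Pow(Q, 2)))
S = Rational(-181, 161) (S = Mul(-181, Rational(1, 161)) = Rational(-181, 161) ≈ -1.1242)
Function('M')(p) = Mul(Rational(64, 3), p) (Function('M')(p) = Mul(Add(p, p), Mul(Rational(2, 3), Pow(4, 2))) = Mul(Mul(2, p), Mul(Rational(2, 3), 16)) = Mul(Mul(2, p), Rational(32, 3)) = Mul(Rational(64, 3), p))
Pow(Function('M')(S), -1) = Pow(Mul(Rational(64, 3), Rational(-181, 161)), -1) = Pow(Rational(-11584, 483), -1) = Rational(-483, 11584)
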